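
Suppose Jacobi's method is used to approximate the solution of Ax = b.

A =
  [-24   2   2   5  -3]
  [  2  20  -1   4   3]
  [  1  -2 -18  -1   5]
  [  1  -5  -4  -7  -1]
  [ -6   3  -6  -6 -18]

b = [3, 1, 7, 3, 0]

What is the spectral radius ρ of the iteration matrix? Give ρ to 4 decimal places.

Let D = diag(-24, 20, -18, -7, -18); L, U the strict triangles.
Jacobi T = -D⁻¹(L+U): T[1,3] = -(4)/(20) = -0.2000; T[1,1] = 0.
  T[0,:] = [+0.0000 +0.0833 +0.0833 +0.2083 -0.1250]
  T[1,:] = [-0.1000 +0.0000 +0.0500 -0.2000 -0.1500]
  T[2,:] = [+0.0556 -0.1111 +0.0000 -0.0556 +0.2778]
  T[3,:] = [+0.1429 -0.7143 -0.5714 +0.0000 -0.1429]
  T[4,:] = [-0.3333 +0.1667 -0.3333 -0.3333 +0.0000]
|eigenvalues of T|: 0.5635, 0.4633, 0.3203, 0.3203, 0.0793.
ρ(T) = max|λ| = 0.5635; 0.5635 < 1: convergent.

0.5635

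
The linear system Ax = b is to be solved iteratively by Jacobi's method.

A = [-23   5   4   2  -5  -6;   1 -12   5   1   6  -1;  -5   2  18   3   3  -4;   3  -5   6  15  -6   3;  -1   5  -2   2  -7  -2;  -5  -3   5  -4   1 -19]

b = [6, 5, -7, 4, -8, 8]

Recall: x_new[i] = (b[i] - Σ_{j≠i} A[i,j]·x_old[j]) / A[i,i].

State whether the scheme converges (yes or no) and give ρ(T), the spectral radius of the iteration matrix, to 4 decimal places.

yes, ρ = 0.8730

Split A = D + L + U, D = diag(-23, -12, 18, 15, -7, -19).
T_J = -D⁻¹(L+U): T[3,0] = -(3)/(15) = -0.2000; T[3,3] = 0.
  T[0,:] = [+0.0000, +0.2174, +0.1739, +0.0870, -0.2174, -0.2609]
  T[1,:] = [+0.0833, +0.0000, +0.4167, +0.0833, +0.5000, -0.0833]
  T[2,:] = [+0.2778, -0.1111, +0.0000, -0.1667, -0.1667, +0.2222]
  T[3,:] = [-0.2000, +0.3333, -0.4000, +0.0000, +0.4000, -0.2000]
  T[4,:] = [-0.1429, +0.7143, -0.2857, +0.2857, +0.0000, -0.2857]
  T[5,:] = [-0.2632, -0.1579, +0.2632, -0.2105, +0.0526, +0.0000]
|roots of det(T-λI)|: 0.8730, 0.5969, 0.5416, 0.3341, 0.2618, 0.1932.
ρ(T) = max|λ| = 0.8730; 0.8730 < 1, so it converges for any x₀.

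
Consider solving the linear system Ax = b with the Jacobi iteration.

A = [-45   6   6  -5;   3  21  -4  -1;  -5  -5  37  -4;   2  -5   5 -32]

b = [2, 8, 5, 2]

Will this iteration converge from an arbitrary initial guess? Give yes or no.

Let D = diag(-45, 21, 37, -32); L, U the strict triangles.
Jacobi T = -D⁻¹(L+U): T[1,2] = -(-4)/(21) = +0.1905; T[1,1] = 0.
  T[0,:] = [+0.0000, +0.1333, +0.1333, -0.1111]
  T[1,:] = [-0.1429, +0.0000, +0.1905, +0.0476]
  T[2,:] = [+0.1351, +0.1351, +0.0000, +0.1081]
  T[3,:] = [+0.0625, -0.1562, +0.1562, +0.0000]
moduli |λ_i(T)| = 0.2714, 0.2200, 0.1874, 0.1874.
spectral radius ρ = 0.2714; 0.2714 < 1: convergent.

yes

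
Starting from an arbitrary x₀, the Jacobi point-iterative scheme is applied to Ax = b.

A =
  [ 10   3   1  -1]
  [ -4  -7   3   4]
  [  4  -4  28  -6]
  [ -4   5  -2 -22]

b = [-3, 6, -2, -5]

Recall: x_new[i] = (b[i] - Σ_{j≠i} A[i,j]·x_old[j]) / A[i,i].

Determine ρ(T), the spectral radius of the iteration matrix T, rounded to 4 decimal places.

Let D = diag(10, -7, 28, -22); L, U the strict triangles.
Jacobi T = -D⁻¹(L+U): T[0,1] = -(3)/(10) = -0.3000; T[0,0] = 0.
  T[0,:] = [+0.0000 -0.3000 -0.1000 +0.1000]
  T[1,:] = [-0.5714 +0.0000 +0.4286 +0.5714]
  T[2,:] = [-0.1429 +0.1429 +0.0000 +0.2143]
  T[3,:] = [-0.1818 +0.2273 -0.0909 +0.0000]
|roots of det(T-λI)|: 0.6731, 0.4982, 0.1638, 0.1638.
ρ(T) = max|λ| = 0.6731; 0.6731 < 1: convergent.

0.6731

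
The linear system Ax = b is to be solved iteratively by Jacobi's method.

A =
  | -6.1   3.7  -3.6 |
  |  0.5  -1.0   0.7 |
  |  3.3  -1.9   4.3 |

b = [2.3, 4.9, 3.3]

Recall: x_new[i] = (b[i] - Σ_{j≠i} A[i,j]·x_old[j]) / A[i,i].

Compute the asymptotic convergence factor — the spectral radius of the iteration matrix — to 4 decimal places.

1.2021

Diagonal D = diag(-6.1, -1, 4.3); L, U strict lower/upper.
Jacobi T = -D⁻¹(L+U): T[1,0] = -(0.5)/(-1) = +0.5000; T[1,1] = 0.
  T[0,:] = [+0.0000 +0.6066 -0.5902]
  T[1,:] = [+0.5000 +0.0000 +0.7000]
  T[2,:] = [-0.7674 +0.4419 +0.0000]
|eigenvalues of T|: 1.2021, 0.6161, 0.6161.
ρ = 1.2021; 1.2021 > 1: divergent.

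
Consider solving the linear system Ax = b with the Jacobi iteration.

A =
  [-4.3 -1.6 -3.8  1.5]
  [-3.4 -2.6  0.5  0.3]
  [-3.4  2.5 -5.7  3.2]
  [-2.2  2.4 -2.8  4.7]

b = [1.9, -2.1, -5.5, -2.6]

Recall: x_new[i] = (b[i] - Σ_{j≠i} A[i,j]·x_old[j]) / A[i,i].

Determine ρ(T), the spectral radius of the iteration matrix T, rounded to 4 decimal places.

Let D = diag(-4.3, -2.6, -5.7, 4.7); L, U the strict triangles.
T_J = -D⁻¹(L+U): T[2,0] = -(-3.4)/(-5.7) = -0.5965; T[2,2] = 0.
  T[0,:] = [+0.0000, -0.3721, -0.8837, +0.3488]
  T[1,:] = [-1.3077, +0.0000, +0.1923, +0.1154]
  T[2,:] = [-0.5965, +0.4386, +0.0000, +0.5614]
  T[3,:] = [+0.4681, -0.5106, +0.5957, +0.0000]
|eigenvalues of T|: 1.1989, 0.9436, 0.9436, 0.5621.
ρ(T) = max|λ| = 1.1989; 1.1989 > 1: divergent.

1.1989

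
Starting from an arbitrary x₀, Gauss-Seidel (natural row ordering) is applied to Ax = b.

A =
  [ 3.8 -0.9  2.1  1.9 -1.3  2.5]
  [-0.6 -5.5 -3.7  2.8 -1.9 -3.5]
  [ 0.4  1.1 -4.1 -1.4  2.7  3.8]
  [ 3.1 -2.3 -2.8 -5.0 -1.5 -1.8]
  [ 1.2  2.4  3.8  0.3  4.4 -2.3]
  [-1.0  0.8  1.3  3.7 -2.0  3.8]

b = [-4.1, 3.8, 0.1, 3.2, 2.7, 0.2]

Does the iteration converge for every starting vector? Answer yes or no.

Diagonal D = diag(3.8, -5.5, -4.1, -5, 4.4, 3.8); L, U strict lower/upper.
GS T = -(D+L)⁻¹U: row 0 first, T[0,2] = -(2.1)/(3.8) = -0.5526; later rows by forward substitution.
  T[0,:] = [+0.0000, +0.2368, -0.5526, -0.5000, +0.3421, -0.6579]
  T[1,:] = [+0.0000, -0.0258, -0.6124, +0.5636, -0.3828, -0.5646]
  T[2,:] = [+0.0000, +0.0162, -0.2182, -0.2390, +0.5892, +0.7112]
  T[3,:] = [+0.0000, +0.1497, +0.0613, -0.4354, -0.2418, -0.9064]
  T[4,:] = [+0.0000, -0.0747, +0.6691, +0.0650, -0.3769, +0.4577]
  T[5,:] = [+0.0000, -0.1228, +0.3506, +0.2897, +0.0061, +0.8259]
|eigenvalues of T|: 1.1425, 0.6540, 0.6540, 0.1262, 0.0364, 0.0000.
ρ(T) = max|λ| = 1.1425; 1.1425 > 1 ⇒ diverges.

no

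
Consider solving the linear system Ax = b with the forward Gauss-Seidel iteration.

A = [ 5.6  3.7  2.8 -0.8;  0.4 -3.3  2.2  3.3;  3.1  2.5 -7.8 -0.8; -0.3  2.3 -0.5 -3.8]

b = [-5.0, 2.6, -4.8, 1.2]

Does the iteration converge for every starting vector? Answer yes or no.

yes

A = D + L + U where D = diag(5.6, -3.3, -7.8, -3.8).
Gauss-Seidel: T = -(D+L)⁻¹U, row 0 first, T[0,3] = -(-0.8)/(5.6) = +0.1429; later rows by forward substitution.
  T[0,:] = [+0.0000, -0.6607, -0.5000, +0.1429]
  T[1,:] = [+0.0000, -0.0801, +0.6061, +1.0173]
  T[2,:] = [+0.0000, -0.2883, -0.0045, +0.2803]
  T[3,:] = [+0.0000, +0.0416, +0.4069, +0.5676]
moduli |λ_i(T)| = 0.5259, 0.1065, 0.0637, 0.0000.
spectral radius ρ = 0.5259; 0.5259 < 1 ⇒ converges.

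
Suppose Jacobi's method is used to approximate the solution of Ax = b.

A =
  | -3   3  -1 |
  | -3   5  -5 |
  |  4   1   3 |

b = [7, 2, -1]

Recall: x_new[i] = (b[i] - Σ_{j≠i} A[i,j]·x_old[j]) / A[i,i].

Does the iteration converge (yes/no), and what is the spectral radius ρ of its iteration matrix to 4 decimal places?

A = D + L + U where D = diag(-3, 5, 3).
T_J = -D⁻¹(L+U): T[2,0] = -(4)/(3) = -1.3333; T[2,2] = 0.
  T[0,:] = [+0.0000 +1.0000 -0.3333]
  T[1,:] = [+0.6000 +0.0000 +1.0000]
  T[2,:] = [-1.3333 -0.3333 +0.0000]
moduli |λ_i(T)| = 1.2986, 0.9876, 0.9876.
spectral radius ρ = 1.2986; 1.2986 > 1: divergent.

no, ρ = 1.2986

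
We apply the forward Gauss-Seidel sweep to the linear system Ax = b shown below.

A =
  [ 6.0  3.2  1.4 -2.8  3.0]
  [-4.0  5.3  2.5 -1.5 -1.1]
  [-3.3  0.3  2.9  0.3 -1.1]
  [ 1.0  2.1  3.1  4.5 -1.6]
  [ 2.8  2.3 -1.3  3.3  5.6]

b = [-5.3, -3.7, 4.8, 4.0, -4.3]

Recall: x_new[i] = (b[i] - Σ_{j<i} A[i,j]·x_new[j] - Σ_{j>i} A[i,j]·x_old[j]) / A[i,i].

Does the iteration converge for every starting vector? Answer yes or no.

Let D = diag(6, 5.3, 2.9, 4.5, 5.6); L, U the strict triangles.
Gauss-Seidel: T = -(D+L)⁻¹U, row 0 first, T[0,1] = -(3.2)/(6) = -0.5333; later rows by forward substitution.
  T[0,:] = [+0.0000, -0.5333, -0.2333, +0.4667, -0.5000]
  T[1,:] = [+0.0000, -0.4025, -0.6478, +0.6352, -0.1698]
  T[2,:] = [+0.0000, -0.5653, -0.1985, +0.3619, -0.1721]
  T[3,:] = [+0.0000, +0.6958, +0.4909, -0.6494, +0.6645]
  T[4,:] = [+0.0000, -0.1092, +0.0474, -0.0275, -0.1118]
|eigenvalues of T|: 1.5863, 0.2987, 0.0988, 0.0988, 0.0000.
spectral radius ρ = 1.5863; 1.5863 > 1 ⇒ diverges.

no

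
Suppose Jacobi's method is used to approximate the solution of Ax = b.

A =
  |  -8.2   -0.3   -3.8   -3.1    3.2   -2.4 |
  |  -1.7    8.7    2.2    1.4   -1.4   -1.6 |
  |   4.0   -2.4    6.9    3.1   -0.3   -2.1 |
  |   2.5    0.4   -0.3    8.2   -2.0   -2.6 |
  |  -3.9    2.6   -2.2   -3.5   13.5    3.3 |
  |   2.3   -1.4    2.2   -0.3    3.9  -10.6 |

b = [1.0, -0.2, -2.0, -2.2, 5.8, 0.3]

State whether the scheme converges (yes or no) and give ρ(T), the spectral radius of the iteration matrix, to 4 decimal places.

yes, ρ = 0.8646

A = D + L + U where D = diag(-8.2, 8.7, 6.9, 8.2, 13.5, -10.6).
T_J = -D⁻¹(L+U): T[4,0] = -(-3.9)/(13.5) = +0.2889; T[4,4] = 0.
  T[0,:] = [+0.0000, -0.0366, -0.4634, -0.3780, +0.3902, -0.2927]
  T[1,:] = [+0.1954, +0.0000, -0.2529, -0.1609, +0.1609, +0.1839]
  T[2,:] = [-0.5797, +0.3478, +0.0000, -0.4493, +0.0435, +0.3043]
  T[3,:] = [-0.3049, -0.0488, +0.0366, +0.0000, +0.2439, +0.3171]
  T[4,:] = [+0.2889, -0.1926, +0.1630, +0.2593, +0.0000, -0.2444]
  T[5,:] = [+0.2170, -0.1321, +0.2075, -0.0283, +0.3679, +0.0000]
|roots of det(T-λI)|: 0.8646, 0.4352, 0.4352, 0.3879, 0.3879, 0.0011.
ρ = 0.8646; 0.8646 < 1 ⇒ converges.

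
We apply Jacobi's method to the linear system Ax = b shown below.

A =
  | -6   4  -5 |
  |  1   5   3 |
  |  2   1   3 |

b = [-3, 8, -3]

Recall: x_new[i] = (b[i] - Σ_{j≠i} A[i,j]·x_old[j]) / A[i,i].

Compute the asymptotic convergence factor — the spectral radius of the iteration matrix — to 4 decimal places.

0.9225

Let D = diag(-6, 5, 3); L, U the strict triangles.
T_J = -D⁻¹(L+U): T[2,0] = -(2)/(3) = -0.6667; T[2,2] = 0.
  T[0,:] = [+0.0000 +0.6667 -0.8333]
  T[1,:] = [-0.2000 +0.0000 -0.6000]
  T[2,:] = [-0.6667 -0.3333 +0.0000]
eigenvalue magnitudes: 0.9225, 0.4784, 0.4784.
ρ = 0.9225; 0.9225 < 1, so it converges for any x₀.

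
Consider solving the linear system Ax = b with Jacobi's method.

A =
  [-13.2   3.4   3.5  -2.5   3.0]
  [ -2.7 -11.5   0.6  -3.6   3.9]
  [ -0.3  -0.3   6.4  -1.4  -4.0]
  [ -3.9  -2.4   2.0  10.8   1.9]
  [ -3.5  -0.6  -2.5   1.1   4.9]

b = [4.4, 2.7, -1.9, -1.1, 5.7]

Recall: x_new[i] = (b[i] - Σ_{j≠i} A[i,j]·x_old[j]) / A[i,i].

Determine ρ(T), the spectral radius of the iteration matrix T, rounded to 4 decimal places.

Write A = D+L+U with D = diag(-13.2, -11.5, 6.4, 10.8, 4.9).
T_J = -D⁻¹(L+U): T[4,2] = -(-2.5)/(4.9) = +0.5102; T[4,4] = 0.
  T[0,:] = [+0.0000 +0.2576 +0.2652 -0.1894 +0.2273]
  T[1,:] = [-0.2348 +0.0000 +0.0522 -0.3130 +0.3391]
  T[2,:] = [+0.0469 +0.0469 +0.0000 +0.2188 +0.6250]
  T[3,:] = [+0.3611 +0.2222 -0.1852 +0.0000 -0.1759]
  T[4,:] = [+0.7143 +0.1224 +0.5102 -0.2245 +0.0000]
|λ(T)| sorted: 0.8609, 0.4196, 0.4196, 0.4132, 0.4132.
ρ(T) = max|λ| = 0.8609; 0.8609 < 1: convergent.

0.8609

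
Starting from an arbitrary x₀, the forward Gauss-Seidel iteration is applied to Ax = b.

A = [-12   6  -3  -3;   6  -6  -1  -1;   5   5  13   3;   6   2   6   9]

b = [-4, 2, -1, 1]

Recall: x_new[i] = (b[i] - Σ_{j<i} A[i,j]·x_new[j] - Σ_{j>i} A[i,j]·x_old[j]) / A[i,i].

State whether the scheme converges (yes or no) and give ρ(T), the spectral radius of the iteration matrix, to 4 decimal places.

Split A = D + L + U, D = diag(-12, -6, 13, 9).
T_GS = -(D+L)⁻¹U: row 0 first, T[0,1] = -(6)/(-12) = +0.5000; later rows by forward substitution.
  T[0,:] = [+0.0000  +0.5000  -0.2500  -0.2500]
  T[1,:] = [+0.0000  +0.5000  -0.4167  -0.4167]
  T[2,:] = [+0.0000  -0.3846  +0.2564  +0.0256]
  T[3,:] = [+0.0000  -0.1880  +0.0883  +0.2422]
|λ(T)| sorted: 0.9050, 0.1747, 0.0811, 0.0000.
ρ = 0.9050; 0.9050 < 1, so it converges for any x₀.

yes, ρ = 0.9050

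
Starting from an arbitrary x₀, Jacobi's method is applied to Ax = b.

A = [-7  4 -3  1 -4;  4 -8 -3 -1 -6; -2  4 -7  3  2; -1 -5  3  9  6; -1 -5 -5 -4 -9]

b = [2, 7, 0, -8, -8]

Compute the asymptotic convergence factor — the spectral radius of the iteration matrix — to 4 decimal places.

Diagonal D = diag(-7, -8, -7, 9, -9); L, U strict lower/upper.
Jacobi: T = -D⁻¹(L+U), T[0,1] = -(4)/(-7) = +0.5714; T[0,0] = 0.
  T[0,:] = [+0.0000  +0.5714  -0.4286  +0.1429  -0.5714]
  T[1,:] = [+0.5000  +0.0000  -0.3750  -0.1250  -0.7500]
  T[2,:] = [-0.2857  +0.5714  +0.0000  +0.4286  +0.2857]
  T[3,:] = [+0.1111  +0.5556  -0.3333  +0.0000  -0.6667]
  T[4,:] = [-0.1111  -0.5556  -0.5556  -0.4444  +0.0000]
|roots of det(T-λI)|: 1.1635, 0.6774, 0.6774, 0.1829, 0.1161.
ρ(T) = max|λ| = 1.1635; 1.1635 > 1, so it fails to converge.

1.1635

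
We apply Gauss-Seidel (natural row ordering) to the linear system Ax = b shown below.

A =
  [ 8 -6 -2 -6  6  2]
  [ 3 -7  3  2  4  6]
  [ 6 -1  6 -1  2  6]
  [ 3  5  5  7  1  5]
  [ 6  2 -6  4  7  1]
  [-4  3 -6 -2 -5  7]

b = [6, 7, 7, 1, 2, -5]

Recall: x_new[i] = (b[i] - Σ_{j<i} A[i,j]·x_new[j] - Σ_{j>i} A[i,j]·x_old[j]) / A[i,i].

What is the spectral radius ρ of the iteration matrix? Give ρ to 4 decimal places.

Diagonal D = diag(8, -7, 6, 7, 7, 7); L, U strict lower/upper.
T_GS = -(D+L)⁻¹U: row 0 first, T[0,4] = -(6)/(8) = -0.7500; later rows by forward substitution.
  T[0,:] = [+0.0000 +0.7500 +0.2500 +0.7500 -0.7500 -0.2500]
  T[1,:] = [+0.0000 +0.3214 +0.5357 +0.6071 +0.2500 +0.7500]
  T[2,:] = [+0.0000 -0.6964 -0.1607 -0.4821 +0.4583 -0.6250]
  T[3,:] = [+0.0000 -0.0536 -0.3750 -0.4107 -0.3274 -0.6964]
  T[4,:] = [+0.0000 -1.3010 -0.2908 -0.9949 +1.1514 -0.2806]
  T[5,:] = [+0.0000 -1.2507 -0.5394 -1.0729 +0.5860 -1.3994]
moduli |λ_i(T)| = 1.3803, 0.9000, 0.2526, 0.2260, 0.0088, 0.0000.
spectral radius ρ = 1.3803; 1.3803 > 1, so it fails to converge.

1.3803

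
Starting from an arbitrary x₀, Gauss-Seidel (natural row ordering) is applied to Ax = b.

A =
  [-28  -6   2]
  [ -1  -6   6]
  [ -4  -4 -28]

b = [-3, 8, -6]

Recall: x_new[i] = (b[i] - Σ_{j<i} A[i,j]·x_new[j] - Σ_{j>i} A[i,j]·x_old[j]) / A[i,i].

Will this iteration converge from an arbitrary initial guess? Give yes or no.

Split A = D + L + U, D = diag(-28, -6, -28).
T_GS = -(D+L)⁻¹U: row 0 first, T[0,1] = -(-6)/(-28) = -0.2143; later rows by forward substitution.
  T[0,:] = [+0.0000, -0.2143, +0.0714]
  T[1,:] = [+0.0000, +0.0357, +0.9881]
  T[2,:] = [+0.0000, +0.0255, -0.1514]
moduli |λ_i(T)| = 0.2421, 0.1264, 0.0000.
ρ(T) = max|λ| = 0.2421; 0.2421 < 1 ⇒ converges.

yes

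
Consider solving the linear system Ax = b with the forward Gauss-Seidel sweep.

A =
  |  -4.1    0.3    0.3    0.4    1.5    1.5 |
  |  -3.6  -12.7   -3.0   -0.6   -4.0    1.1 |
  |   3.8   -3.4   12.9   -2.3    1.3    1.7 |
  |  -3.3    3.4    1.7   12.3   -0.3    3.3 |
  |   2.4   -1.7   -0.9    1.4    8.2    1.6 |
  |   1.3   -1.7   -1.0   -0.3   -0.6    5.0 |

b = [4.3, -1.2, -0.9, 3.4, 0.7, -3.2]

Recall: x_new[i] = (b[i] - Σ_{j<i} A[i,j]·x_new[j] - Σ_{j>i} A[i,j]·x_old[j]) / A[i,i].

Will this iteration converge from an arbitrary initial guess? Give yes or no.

yes

Let D = diag(-4.1, -12.7, 12.9, 12.3, 8.2, 5); L, U the strict triangles.
T_GS = -(D+L)⁻¹U: row 0 first, T[0,5] = -(1.5)/(-4.1) = +0.3659; later rows by forward substitution.
  T[0,:] = [+0.0000 +0.0732 +0.0732 +0.0976 +0.3659 +0.3659]
  T[1,:] = [+0.0000 -0.0207 -0.2570 -0.0749 -0.4187 -0.0171]
  T[2,:] = [+0.0000 -0.0270 -0.0893 +0.1298 -0.3189 -0.2441]
  T[3,:] = [+0.0000 +0.0291 +0.1030 +0.0289 +0.2823 -0.1317]
  T[4,:] = [+0.0000 -0.0336 -0.1021 -0.0348 -0.2771 -0.3100]
  T[5,:] = [+0.0000 -0.0338 -0.1303 -0.0273 -0.3176 -0.1949]
moduli |λ_i(T)| = 0.6962, 0.1451, 0.0440, 0.0440, 0.0195, 0.0000.
ρ = 0.6962; 0.6962 < 1 ⇒ converges.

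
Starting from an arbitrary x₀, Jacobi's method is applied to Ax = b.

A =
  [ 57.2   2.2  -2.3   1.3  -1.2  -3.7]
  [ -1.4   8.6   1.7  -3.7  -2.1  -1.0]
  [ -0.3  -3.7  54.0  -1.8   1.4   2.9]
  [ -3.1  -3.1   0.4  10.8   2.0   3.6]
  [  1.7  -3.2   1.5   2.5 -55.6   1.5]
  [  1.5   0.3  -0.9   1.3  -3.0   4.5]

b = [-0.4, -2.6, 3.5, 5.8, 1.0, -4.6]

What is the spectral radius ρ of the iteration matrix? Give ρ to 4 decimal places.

Split A = D + L + U, D = diag(57.2, 8.6, 54, 10.8, -55.6, 4.5).
Jacobi T = -D⁻¹(L+U): T[0,5] = -(-3.7)/(57.2) = +0.0647; T[0,0] = 0.
  T[0,:] = [+0.0000  -0.0385  +0.0402  -0.0227  +0.0210  +0.0647]
  T[1,:] = [+0.1628  +0.0000  -0.1977  +0.4302  +0.2442  +0.1163]
  T[2,:] = [+0.0056  +0.0685  +0.0000  +0.0333  -0.0259  -0.0537]
  T[3,:] = [+0.2870  +0.2870  -0.0370  +0.0000  -0.1852  -0.3333]
  T[4,:] = [+0.0306  -0.0576  +0.0270  +0.0450  +0.0000  +0.0270]
  T[5,:] = [-0.3333  -0.0667  +0.2000  -0.2889  +0.6667  +0.0000]
|eigenvalues of T|: 0.4729, 0.3429, 0.1548, 0.1548, 0.0860, 0.0860.
spectral radius ρ = 0.4729; 0.4729 < 1 ⇒ converges.

0.4729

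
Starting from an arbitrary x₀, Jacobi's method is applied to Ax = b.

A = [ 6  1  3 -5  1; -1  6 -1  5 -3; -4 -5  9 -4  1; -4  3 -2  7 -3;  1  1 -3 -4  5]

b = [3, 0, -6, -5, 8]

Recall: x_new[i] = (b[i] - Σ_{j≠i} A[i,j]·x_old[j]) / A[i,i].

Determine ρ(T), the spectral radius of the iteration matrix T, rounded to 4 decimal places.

Diagonal D = diag(6, 6, 9, 7, 5); L, U strict lower/upper.
Jacobi: T = -D⁻¹(L+U), T[2,0] = -(-4)/(9) = +0.4444; T[2,2] = 0.
  T[0,:] = [+0.0000, -0.1667, -0.5000, +0.8333, -0.1667]
  T[1,:] = [+0.1667, +0.0000, +0.1667, -0.8333, +0.5000]
  T[2,:] = [+0.4444, +0.5556, +0.0000, +0.4444, -0.1111]
  T[3,:] = [+0.5714, -0.4286, +0.2857, +0.0000, +0.4286]
  T[4,:] = [-0.2000, -0.2000, +0.6000, +0.8000, +0.0000]
eigenvalue magnitudes: 1.2168, 0.9316, 0.5372, 0.5372, 0.4690.
spectral radius ρ = 1.2168; 1.2168 > 1: divergent.

1.2168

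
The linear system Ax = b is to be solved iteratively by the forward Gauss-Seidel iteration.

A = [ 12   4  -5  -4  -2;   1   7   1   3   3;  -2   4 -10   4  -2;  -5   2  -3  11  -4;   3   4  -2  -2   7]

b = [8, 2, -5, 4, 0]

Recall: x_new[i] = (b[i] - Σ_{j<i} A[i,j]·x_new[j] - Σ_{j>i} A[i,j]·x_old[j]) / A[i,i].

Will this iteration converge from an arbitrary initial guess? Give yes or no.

Diagonal D = diag(12, 7, -10, 11, 7); L, U strict lower/upper.
Gauss-Seidel: T = -(D+L)⁻¹U, row 0 first, T[0,3] = -(-4)/(12) = +0.3333; later rows by forward substitution.
  T[0,:] = [+0.0000, -0.3333, +0.4167, +0.3333, +0.1667]
  T[1,:] = [+0.0000, +0.0476, -0.2024, -0.4762, -0.4524]
  T[2,:] = [+0.0000, +0.0857, -0.1643, +0.1429, -0.4143]
  T[3,:] = [+0.0000, -0.1368, +0.1814, +0.2771, +0.4087]
  T[4,:] = [+0.0000, +0.1011, -0.0580, +0.2492, +0.1855]
|λ(T)| sorted: 0.5618, 0.3004, 0.1814, 0.0969, 0.0000.
spectral radius ρ = 0.5618; 0.5618 < 1: convergent.

yes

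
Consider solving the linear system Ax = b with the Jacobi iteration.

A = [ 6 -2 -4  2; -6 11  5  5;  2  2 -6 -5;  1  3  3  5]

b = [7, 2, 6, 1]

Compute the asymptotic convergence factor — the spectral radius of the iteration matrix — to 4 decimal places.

Let D = diag(6, 11, -6, 5); L, U the strict triangles.
Jacobi: T = -D⁻¹(L+U), T[0,3] = -(2)/(6) = -0.3333; T[0,0] = 0.
  T[0,:] = [+0.0000  +0.3333  +0.6667  -0.3333]
  T[1,:] = [+0.5455  +0.0000  -0.4545  -0.4545]
  T[2,:] = [+0.3333  +0.3333  +0.0000  -0.8333]
  T[3,:] = [-0.2000  -0.6000  -0.6000  +0.0000]
|λ(T)| sorted: 1.1663, 0.9523, 0.2541, 0.2541.
ρ(T) = max|λ| = 1.1663; 1.1663 > 1: divergent.

1.1663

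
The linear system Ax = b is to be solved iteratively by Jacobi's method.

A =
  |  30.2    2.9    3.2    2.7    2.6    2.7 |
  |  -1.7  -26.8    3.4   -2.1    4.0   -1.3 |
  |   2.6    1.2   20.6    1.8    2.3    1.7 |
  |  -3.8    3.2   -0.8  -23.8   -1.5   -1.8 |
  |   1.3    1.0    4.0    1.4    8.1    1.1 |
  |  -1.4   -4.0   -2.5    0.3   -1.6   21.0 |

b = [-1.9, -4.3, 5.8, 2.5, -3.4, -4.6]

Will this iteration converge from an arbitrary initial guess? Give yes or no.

Split A = D + L + U, D = diag(30.2, -26.8, 20.6, -23.8, 8.1, 21).
Jacobi T = -D⁻¹(L+U): T[5,4] = -(-1.6)/(21) = +0.0762; T[5,5] = 0.
  T[0,:] = [+0.0000  -0.0960  -0.1060  -0.0894  -0.0861  -0.0894]
  T[1,:] = [-0.0634  +0.0000  +0.1269  -0.0784  +0.1493  -0.0485]
  T[2,:] = [-0.1262  -0.0583  +0.0000  -0.0874  -0.1117  -0.0825]
  T[3,:] = [-0.1597  +0.1345  -0.0336  +0.0000  -0.0630  -0.0756]
  T[4,:] = [-0.1605  -0.1235  -0.4938  -0.1728  +0.0000  -0.1358]
  T[5,:] = [+0.0667  +0.1905  +0.1190  -0.0143  +0.0762  +0.0000]
|λ(T)| sorted: 0.3295, 0.2131, 0.2082, 0.2082, 0.1197, 0.0694.
spectral radius ρ = 0.3295; 0.3295 < 1, so it converges for any x₀.

yes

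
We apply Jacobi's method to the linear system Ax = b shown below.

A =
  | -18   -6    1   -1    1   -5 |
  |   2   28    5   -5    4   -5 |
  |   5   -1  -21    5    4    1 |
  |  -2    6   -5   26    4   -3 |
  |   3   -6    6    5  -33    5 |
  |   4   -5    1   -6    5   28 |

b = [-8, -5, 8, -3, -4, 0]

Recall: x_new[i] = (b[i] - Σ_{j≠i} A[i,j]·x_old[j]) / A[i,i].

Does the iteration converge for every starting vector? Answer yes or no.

yes

Split A = D + L + U, D = diag(-18, 28, -21, 26, -33, 28).
Jacobi: T = -D⁻¹(L+U), T[2,5] = -(1)/(-21) = +0.0476; T[2,2] = 0.
  T[0,:] = [+0.0000 -0.3333 +0.0556 -0.0556 +0.0556 -0.2778]
  T[1,:] = [-0.0714 +0.0000 -0.1786 +0.1786 -0.1429 +0.1786]
  T[2,:] = [+0.2381 -0.0476 +0.0000 +0.2381 +0.1905 +0.0476]
  T[3,:] = [+0.0769 -0.2308 +0.1923 +0.0000 -0.1538 +0.1154]
  T[4,:] = [+0.0909 -0.1818 +0.1818 +0.1515 +0.0000 +0.1515]
  T[5,:] = [-0.1429 +0.1786 -0.0357 +0.2143 -0.1786 +0.0000]
|eigenvalues of T|: 0.5090, 0.2874, 0.2874, 0.2655, 0.1973, 0.1973.
ρ(T) = max|λ| = 0.5090; 0.5090 < 1: convergent.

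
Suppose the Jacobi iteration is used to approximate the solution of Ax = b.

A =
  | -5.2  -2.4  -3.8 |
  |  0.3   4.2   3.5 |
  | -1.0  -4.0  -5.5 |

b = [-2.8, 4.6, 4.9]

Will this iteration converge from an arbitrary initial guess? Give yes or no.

Write A = D+L+U with D = diag(-5.2, 4.2, -5.5).
T_J = -D⁻¹(L+U): T[1,0] = -(0.3)/(4.2) = -0.0714; T[1,1] = 0.
  T[0,:] = [+0.0000  -0.4615  -0.7308]
  T[1,:] = [-0.0714  +0.0000  -0.8333]
  T[2,:] = [-0.1818  -0.7273  +0.0000]
eigenvalue magnitudes: 0.9415, 0.7979, 0.1436.
ρ(T) = max|λ| = 0.9415; 0.9415 < 1, so it converges for any x₀.

yes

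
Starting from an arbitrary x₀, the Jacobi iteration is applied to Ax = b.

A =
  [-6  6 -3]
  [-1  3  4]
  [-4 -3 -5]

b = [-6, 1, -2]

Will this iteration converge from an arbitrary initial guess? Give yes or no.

A = D + L + U where D = diag(-6, 3, -5).
Jacobi: T = -D⁻¹(L+U), T[0,1] = -(6)/(-6) = +1.0000; T[0,0] = 0.
  T[0,:] = [+0.0000  +1.0000  -0.5000]
  T[1,:] = [+0.3333  +0.0000  -1.3333]
  T[2,:] = [-0.8000  -0.6000  +0.0000]
|roots of det(T-λI)|: 1.5173, 0.8769, 0.8769.
ρ = 1.5173; 1.5173 > 1 ⇒ diverges.

no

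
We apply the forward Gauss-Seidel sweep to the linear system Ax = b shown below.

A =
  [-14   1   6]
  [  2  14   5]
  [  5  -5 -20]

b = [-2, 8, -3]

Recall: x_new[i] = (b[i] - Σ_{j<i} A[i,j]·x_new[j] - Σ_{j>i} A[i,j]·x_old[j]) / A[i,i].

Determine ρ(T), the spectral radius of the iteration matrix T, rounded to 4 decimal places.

Diagonal D = diag(-14, 14, -20); L, U strict lower/upper.
GS T = -(D+L)⁻¹U: row 0 first, T[0,1] = -(1)/(-14) = +0.0714; later rows by forward substitution.
  T[0,:] = [+0.0000  +0.0714  +0.4286]
  T[1,:] = [+0.0000  -0.0102  -0.4184]
  T[2,:] = [+0.0000  +0.0204  +0.2117]
moduli |λ_i(T)| = 0.1622, 0.0393, 0.0000.
ρ(T) = max|λ| = 0.1622; 0.1622 < 1: convergent.

0.1622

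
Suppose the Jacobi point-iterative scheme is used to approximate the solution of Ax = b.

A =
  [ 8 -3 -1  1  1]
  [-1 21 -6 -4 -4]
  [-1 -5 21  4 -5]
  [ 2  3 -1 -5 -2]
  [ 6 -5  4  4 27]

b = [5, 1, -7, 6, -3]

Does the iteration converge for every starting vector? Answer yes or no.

Let D = diag(8, 21, 21, -5, 27); L, U the strict triangles.
Jacobi: T = -D⁻¹(L+U), T[1,4] = -(-4)/(21) = +0.1905; T[1,1] = 0.
  T[0,:] = [+0.0000  +0.3750  +0.1250  -0.1250  -0.1250]
  T[1,:] = [+0.0476  +0.0000  +0.2857  +0.1905  +0.1905]
  T[2,:] = [+0.0476  +0.2381  +0.0000  -0.1905  +0.2381]
  T[3,:] = [+0.4000  +0.6000  -0.2000  +0.0000  -0.4000]
  T[4,:] = [-0.2222  +0.1852  -0.1481  -0.1481  +0.0000]
eigenvalue magnitudes: 0.5617, 0.3907, 0.3907, 0.3015, 0.2210.
spectral radius ρ = 0.5617; 0.5617 < 1: convergent.

yes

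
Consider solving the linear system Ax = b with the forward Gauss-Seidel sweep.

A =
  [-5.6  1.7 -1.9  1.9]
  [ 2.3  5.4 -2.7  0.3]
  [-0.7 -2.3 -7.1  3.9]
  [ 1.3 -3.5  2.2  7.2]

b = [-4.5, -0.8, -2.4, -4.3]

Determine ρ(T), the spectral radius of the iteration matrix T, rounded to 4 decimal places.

Diagonal D = diag(-5.6, 5.4, -7.1, 7.2); L, U strict lower/upper.
GS T = -(D+L)⁻¹U: row 0 first, T[0,2] = -(-1.9)/(-5.6) = -0.3393; later rows by forward substitution.
  T[0,:] = [+0.0000  +0.3036  -0.3393  +0.3393]
  T[1,:] = [+0.0000  -0.1293  +0.6445  -0.2001]
  T[2,:] = [+0.0000  +0.0120  -0.1753  +0.5807]
  T[3,:] = [+0.0000  -0.1213  +0.4281  -0.3359]
eigenvalue magnitudes: 0.8456, 0.1334, 0.1334, 0.0000.
ρ(T) = max|λ| = 0.8456; 0.8456 < 1 ⇒ converges.

0.8456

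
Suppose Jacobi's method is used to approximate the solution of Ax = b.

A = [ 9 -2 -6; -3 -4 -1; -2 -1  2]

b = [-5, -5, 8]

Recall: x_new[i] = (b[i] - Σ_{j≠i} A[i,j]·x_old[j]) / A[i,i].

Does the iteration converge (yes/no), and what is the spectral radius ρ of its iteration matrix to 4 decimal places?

A = D + L + U where D = diag(9, -4, 2).
Jacobi: T = -D⁻¹(L+U), T[0,1] = -(-2)/(9) = +0.2222; T[0,0] = 0.
  T[0,:] = [+0.0000, +0.2222, +0.6667]
  T[1,:] = [-0.7500, +0.0000, -0.2500]
  T[2,:] = [+1.0000, +0.5000, +0.0000]
|roots of det(T-λI)|: 0.8556, 0.5976, 0.5976.
spectral radius ρ = 0.8556; 0.8556 < 1 ⇒ converges.

yes, ρ = 0.8556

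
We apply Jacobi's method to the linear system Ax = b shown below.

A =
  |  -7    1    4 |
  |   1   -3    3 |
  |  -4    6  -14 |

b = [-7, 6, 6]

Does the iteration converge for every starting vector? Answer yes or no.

A = D + L + U where D = diag(-7, -3, -14).
Jacobi: T = -D⁻¹(L+U), T[0,1] = -(1)/(-7) = +0.1429; T[0,0] = 0.
  T[0,:] = [+0.0000  +0.1429  +0.5714]
  T[1,:] = [+0.3333  +0.0000  +1.0000]
  T[2,:] = [-0.2857  +0.4286  +0.0000]
|eigenvalues of T|: 0.6158, 0.4768, 0.1390.
ρ = 0.6158; 0.6158 < 1 ⇒ converges.

yes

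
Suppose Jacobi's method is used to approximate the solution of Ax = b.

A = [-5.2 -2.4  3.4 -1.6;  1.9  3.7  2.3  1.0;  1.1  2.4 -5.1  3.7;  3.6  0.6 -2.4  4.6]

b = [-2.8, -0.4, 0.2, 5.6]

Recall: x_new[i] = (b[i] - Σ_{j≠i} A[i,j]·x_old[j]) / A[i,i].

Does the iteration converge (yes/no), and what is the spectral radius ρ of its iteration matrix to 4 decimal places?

no, ρ = 1.1245

Write A = D+L+U with D = diag(-5.2, 3.7, -5.1, 4.6).
T_J = -D⁻¹(L+U): T[0,1] = -(-2.4)/(-5.2) = -0.4615; T[0,0] = 0.
  T[0,:] = [+0.0000, -0.4615, +0.6538, -0.3077]
  T[1,:] = [-0.5135, +0.0000, -0.6216, -0.2703]
  T[2,:] = [+0.2157, +0.4706, +0.0000, +0.7255]
  T[3,:] = [-0.7826, -0.1304, +0.5217, +0.0000]
|eigenvalues of T|: 1.1245, 0.7745, 0.7745, 0.0635.
ρ = 1.1245; 1.1245 > 1: divergent.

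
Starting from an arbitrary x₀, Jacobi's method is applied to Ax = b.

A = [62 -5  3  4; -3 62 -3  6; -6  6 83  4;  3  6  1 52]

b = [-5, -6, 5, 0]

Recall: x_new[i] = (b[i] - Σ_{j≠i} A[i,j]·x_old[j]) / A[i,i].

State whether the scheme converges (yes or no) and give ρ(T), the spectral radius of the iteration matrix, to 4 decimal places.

yes, ρ = 0.1586

Let D = diag(62, 62, 83, 52); L, U the strict triangles.
T_J = -D⁻¹(L+U): T[3,0] = -(3)/(52) = -0.0577; T[3,3] = 0.
  T[0,:] = [+0.0000  +0.0806  -0.0484  -0.0645]
  T[1,:] = [+0.0484  +0.0000  +0.0484  -0.0968]
  T[2,:] = [+0.0723  -0.0723  +0.0000  -0.0482]
  T[3,:] = [-0.0577  -0.1154  -0.0192  +0.0000]
|eigenvalues of T|: 0.1586, 0.0964, 0.0802, 0.0802.
spectral radius ρ = 0.1586; 0.1586 < 1: convergent.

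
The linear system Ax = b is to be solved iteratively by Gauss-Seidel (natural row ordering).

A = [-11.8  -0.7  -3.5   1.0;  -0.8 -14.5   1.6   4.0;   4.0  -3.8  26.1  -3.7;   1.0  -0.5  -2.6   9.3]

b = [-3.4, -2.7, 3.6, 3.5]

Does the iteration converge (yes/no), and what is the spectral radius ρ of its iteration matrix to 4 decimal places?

yes, ρ = 0.1766

Let D = diag(-11.8, -14.5, 26.1, 9.3); L, U the strict triangles.
T_GS = -(D+L)⁻¹U: row 0 first, T[0,2] = -(-3.5)/(-11.8) = -0.2966; later rows by forward substitution.
  T[0,:] = [+0.0000  -0.0593  -0.2966  +0.0847]
  T[1,:] = [+0.0000  +0.0033  +0.1267  +0.2712]
  T[2,:] = [+0.0000  +0.0096  +0.0639  +0.1683]
  T[3,:] = [+0.0000  +0.0092  +0.0566  +0.0525]
|λ(T)| sorted: 0.1766, 0.0442, 0.0128, 0.0000.
ρ(T) = max|λ| = 0.1766; 0.1766 < 1 ⇒ converges.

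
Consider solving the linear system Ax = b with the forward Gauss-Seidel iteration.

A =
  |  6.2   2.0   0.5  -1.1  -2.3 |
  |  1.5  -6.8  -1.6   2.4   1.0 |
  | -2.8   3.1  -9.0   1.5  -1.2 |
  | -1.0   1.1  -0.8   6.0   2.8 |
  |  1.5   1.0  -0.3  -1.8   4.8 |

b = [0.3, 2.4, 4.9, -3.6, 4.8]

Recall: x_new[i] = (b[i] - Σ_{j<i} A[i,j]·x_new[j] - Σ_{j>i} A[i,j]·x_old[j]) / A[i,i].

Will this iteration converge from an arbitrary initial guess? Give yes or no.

Write A = D+L+U with D = diag(6.2, -6.8, -9, 6, 4.8).
T_GS = -(D+L)⁻¹U: row 0 first, T[0,3] = -(-1.1)/(6.2) = +0.1774; later rows by forward substitution.
  T[0,:] = [+0.0000, -0.3226, -0.0806, +0.1774, +0.3710]
  T[1,:] = [+0.0000, -0.0712, -0.2531, +0.3921, +0.2289]
  T[2,:] = [+0.0000, +0.0758, -0.0621, +0.2465, -0.1699]
  T[3,:] = [+0.0000, -0.0306, +0.0247, -0.0094, -0.4695]
  T[4,:] = [+0.0000, +0.1089, +0.0833, -0.1253, -0.3503]
|λ(T)| sorted: 0.5559, 0.2162, 0.2162, 0.0710, 0.0000.
spectral radius ρ = 0.5559; 0.5559 < 1, so it converges for any x₀.

yes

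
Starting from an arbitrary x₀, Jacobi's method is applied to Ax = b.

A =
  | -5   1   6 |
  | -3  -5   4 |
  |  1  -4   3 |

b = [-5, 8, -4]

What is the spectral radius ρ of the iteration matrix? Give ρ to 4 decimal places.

1.1842

Let D = diag(-5, -5, 3); L, U the strict triangles.
Jacobi: T = -D⁻¹(L+U), T[1,2] = -(4)/(-5) = +0.8000; T[1,1] = 0.
  T[0,:] = [+0.0000 +0.2000 +1.2000]
  T[1,:] = [-0.6000 +0.0000 +0.8000]
  T[2,:] = [-0.3333 +1.3333 +0.0000]
|roots of det(T-λI)|: 1.1842, 0.9250, 0.9250.
spectral radius ρ = 1.1842; 1.1842 > 1: divergent.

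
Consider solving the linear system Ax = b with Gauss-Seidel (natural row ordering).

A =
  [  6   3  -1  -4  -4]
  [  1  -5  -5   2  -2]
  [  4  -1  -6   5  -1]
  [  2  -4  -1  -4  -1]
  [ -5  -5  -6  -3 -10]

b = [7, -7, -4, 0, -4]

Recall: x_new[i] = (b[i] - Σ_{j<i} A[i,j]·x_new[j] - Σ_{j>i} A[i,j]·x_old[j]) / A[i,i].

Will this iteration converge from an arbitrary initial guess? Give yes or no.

A = D + L + U where D = diag(6, -5, -6, -4, -10).
T_GS = -(D+L)⁻¹U: row 0 first, T[0,1] = -(3)/(6) = -0.5000; later rows by forward substitution.
  T[0,:] = [+0.0000, -0.5000, +0.1667, +0.6667, +0.6667]
  T[1,:] = [+0.0000, -0.1000, -0.9667, +0.5333, -0.2667]
  T[2,:] = [+0.0000, -0.3167, +0.2722, +1.1889, +0.3222]
  T[3,:] = [+0.0000, -0.0708, +0.9819, -0.4972, +0.2694]
  T[4,:] = [+0.0000, +0.5112, -0.0579, -1.1642, -0.4742]
|eigenvalues of T|: 1.2711, 0.8899, 0.2146, 0.2146, 0.0000.
ρ = 1.2711; 1.2711 > 1: divergent.

no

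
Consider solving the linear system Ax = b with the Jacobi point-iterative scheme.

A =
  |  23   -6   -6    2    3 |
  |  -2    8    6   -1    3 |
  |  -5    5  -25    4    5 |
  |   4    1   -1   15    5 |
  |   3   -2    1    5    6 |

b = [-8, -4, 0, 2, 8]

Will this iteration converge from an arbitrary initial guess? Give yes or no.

Let D = diag(23, 8, -25, 15, 6); L, U the strict triangles.
Jacobi: T = -D⁻¹(L+U), T[3,0] = -(4)/(15) = -0.2667; T[3,3] = 0.
  T[0,:] = [+0.0000 +0.2609 +0.2609 -0.0870 -0.1304]
  T[1,:] = [+0.2500 +0.0000 -0.7500 +0.1250 -0.3750]
  T[2,:] = [-0.2000 +0.2000 +0.0000 +0.1600 +0.2000]
  T[3,:] = [-0.2667 -0.0667 +0.0667 +0.0000 -0.3333]
  T[4,:] = [-0.5000 +0.3333 -0.1667 -0.8333 +0.0000]
|λ(T)| sorted: 0.7037, 0.5580, 0.5580, 0.4614, 0.4614.
spectral radius ρ = 0.7037; 0.7037 < 1: convergent.

yes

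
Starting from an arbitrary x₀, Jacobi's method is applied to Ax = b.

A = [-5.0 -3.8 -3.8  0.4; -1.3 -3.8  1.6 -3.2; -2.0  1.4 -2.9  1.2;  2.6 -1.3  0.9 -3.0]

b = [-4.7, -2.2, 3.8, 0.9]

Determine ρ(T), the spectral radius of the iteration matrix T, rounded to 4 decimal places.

Let D = diag(-5, -3.8, -2.9, -3); L, U the strict triangles.
Jacobi T = -D⁻¹(L+U): T[3,1] = -(-1.3)/(-3) = -0.4333; T[3,3] = 0.
  T[0,:] = [+0.0000 -0.7600 -0.7600 +0.0800]
  T[1,:] = [-0.3421 +0.0000 +0.4211 -0.8421]
  T[2,:] = [-0.6897 +0.4828 +0.0000 +0.4138]
  T[3,:] = [+0.8667 -0.4333 +0.3000 +0.0000]
eigenvalue magnitudes: 1.3119, 0.8104, 0.8104, 0.2989.
ρ(T) = max|λ| = 1.3119; 1.3119 > 1: divergent.

1.3119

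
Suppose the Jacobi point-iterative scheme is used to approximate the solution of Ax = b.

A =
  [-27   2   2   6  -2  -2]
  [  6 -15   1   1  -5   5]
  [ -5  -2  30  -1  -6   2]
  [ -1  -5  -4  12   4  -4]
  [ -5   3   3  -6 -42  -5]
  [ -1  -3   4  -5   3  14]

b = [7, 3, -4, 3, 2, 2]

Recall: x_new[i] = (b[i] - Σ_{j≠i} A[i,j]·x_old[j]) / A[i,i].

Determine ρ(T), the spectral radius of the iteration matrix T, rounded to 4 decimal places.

0.7368

Diagonal D = diag(-27, -15, 30, 12, -42, 14); L, U strict lower/upper.
T_J = -D⁻¹(L+U): T[0,1] = -(2)/(-27) = +0.0741; T[0,0] = 0.
  T[0,:] = [+0.0000 +0.0741 +0.0741 +0.2222 -0.0741 -0.0741]
  T[1,:] = [+0.4000 +0.0000 +0.0667 +0.0667 -0.3333 +0.3333]
  T[2,:] = [+0.1667 +0.0667 +0.0000 +0.0333 +0.2000 -0.0667]
  T[3,:] = [+0.0833 +0.4167 +0.3333 +0.0000 -0.3333 +0.3333]
  T[4,:] = [-0.1190 +0.0714 +0.0714 -0.1429 +0.0000 -0.1190]
  T[5,:] = [+0.0714 +0.2143 -0.2857 +0.3571 -0.2143 +0.0000]
moduli |λ_i(T)| = 0.7368, 0.4331, 0.4331, 0.2354, 0.1920, 0.1920.
spectral radius ρ = 0.7368; 0.7368 < 1 ⇒ converges.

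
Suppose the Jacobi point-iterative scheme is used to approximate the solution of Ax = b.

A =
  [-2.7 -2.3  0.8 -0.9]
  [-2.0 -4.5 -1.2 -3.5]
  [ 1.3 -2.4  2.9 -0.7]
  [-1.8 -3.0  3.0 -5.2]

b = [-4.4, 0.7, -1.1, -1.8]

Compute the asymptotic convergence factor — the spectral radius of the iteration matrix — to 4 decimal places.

1.1891

Split A = D + L + U, D = diag(-2.7, -4.5, 2.9, -5.2).
Jacobi T = -D⁻¹(L+U): T[3,2] = -(3)/(-5.2) = +0.5769; T[3,3] = 0.
  T[0,:] = [+0.0000 -0.8519 +0.2963 -0.3333]
  T[1,:] = [-0.4444 +0.0000 -0.2667 -0.7778]
  T[2,:] = [-0.4483 +0.8276 +0.0000 +0.2414]
  T[3,:] = [-0.3462 -0.5769 +0.5769 +0.0000]
eigenvalue magnitudes: 1.1891, 0.8097, 0.8097, 0.0258.
spectral radius ρ = 1.1891; 1.1891 > 1: divergent.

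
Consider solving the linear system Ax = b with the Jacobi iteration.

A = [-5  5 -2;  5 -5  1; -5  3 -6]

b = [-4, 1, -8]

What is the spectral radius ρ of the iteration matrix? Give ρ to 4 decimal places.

Split A = D + L + U, D = diag(-5, -5, -6).
Jacobi: T = -D⁻¹(L+U), T[1,2] = -(1)/(-5) = +0.2000; T[1,1] = 0.
  T[0,:] = [+0.0000 +1.0000 -0.4000]
  T[1,:] = [+1.0000 +0.0000 +0.2000]
  T[2,:] = [-0.8333 +0.5000 +0.0000]
moduli |λ_i(T)| = 1.3090, 1.0395, 0.2695.
ρ(T) = max|λ| = 1.3090; 1.3090 > 1 ⇒ diverges.

1.3090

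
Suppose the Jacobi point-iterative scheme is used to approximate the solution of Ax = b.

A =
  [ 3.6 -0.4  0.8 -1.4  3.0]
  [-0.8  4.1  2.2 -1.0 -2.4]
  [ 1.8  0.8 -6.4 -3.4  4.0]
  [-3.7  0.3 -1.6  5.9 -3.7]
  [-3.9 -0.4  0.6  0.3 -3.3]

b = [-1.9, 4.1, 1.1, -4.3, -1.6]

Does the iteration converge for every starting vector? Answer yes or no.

no

Diagonal D = diag(3.6, 4.1, -6.4, 5.9, -3.3); L, U strict lower/upper.
T_J = -D⁻¹(L+U): T[2,3] = -(-3.4)/(-6.4) = -0.5312; T[2,2] = 0.
  T[0,:] = [+0.0000  +0.1111  -0.2222  +0.3889  -0.8333]
  T[1,:] = [+0.1951  +0.0000  -0.5366  +0.2439  +0.5854]
  T[2,:] = [+0.2812  +0.1250  +0.0000  -0.5312  +0.6250]
  T[3,:] = [+0.6271  -0.0508  +0.2712  +0.0000  +0.6271]
  T[4,:] = [-1.1818  -0.1212  +0.1818  +0.0909  +0.0000]
|eigenvalues of T|: 1.1759, 0.9913, 0.4020, 0.4020, 0.2779.
spectral radius ρ = 1.1759; 1.1759 > 1: divergent.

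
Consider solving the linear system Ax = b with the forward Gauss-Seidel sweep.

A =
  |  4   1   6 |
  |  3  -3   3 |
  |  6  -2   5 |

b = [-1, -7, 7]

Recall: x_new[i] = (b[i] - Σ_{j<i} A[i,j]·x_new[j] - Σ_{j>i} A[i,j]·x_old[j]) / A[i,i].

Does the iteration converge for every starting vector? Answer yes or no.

no

A = D + L + U where D = diag(4, -3, 5).
Gauss-Seidel: T = -(D+L)⁻¹U, row 0 first, T[0,2] = -(6)/(4) = -1.5000; later rows by forward substitution.
  T[0,:] = [+0.0000, -0.2500, -1.5000]
  T[1,:] = [+0.0000, -0.2500, -0.5000]
  T[2,:] = [+0.0000, +0.2000, +1.6000]
eigenvalue magnitudes: 1.5443, 0.1943, 0.0000.
ρ(T) = max|λ| = 1.5443; 1.5443 > 1, so it fails to converge.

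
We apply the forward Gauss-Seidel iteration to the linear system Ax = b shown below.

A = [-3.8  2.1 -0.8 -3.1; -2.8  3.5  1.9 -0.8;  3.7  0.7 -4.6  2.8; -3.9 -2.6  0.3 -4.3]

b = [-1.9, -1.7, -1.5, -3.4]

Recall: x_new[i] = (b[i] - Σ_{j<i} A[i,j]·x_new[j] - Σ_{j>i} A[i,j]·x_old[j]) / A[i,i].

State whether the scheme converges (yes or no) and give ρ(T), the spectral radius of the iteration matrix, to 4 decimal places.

Write A = D+L+U with D = diag(-3.8, 3.5, -4.6, -4.3).
GS T = -(D+L)⁻¹U: row 0 first, T[0,3] = -(-3.1)/(-3.8) = -0.8158; later rows by forward substitution.
  T[0,:] = [+0.0000 +0.5526 -0.2105 -0.8158]
  T[1,:] = [+0.0000 +0.4421 -0.7113 -0.4241]
  T[2,:] = [+0.0000 +0.5118 -0.2776 -0.1120]
  T[3,:] = [+0.0000 -0.7328 +0.6017 +0.9885]
moduli |λ_i(T)| = 1.1397, 0.3812, 0.3812, 0.0000.
spectral radius ρ = 1.1397; 1.1397 > 1, so it fails to converge.

no, ρ = 1.1397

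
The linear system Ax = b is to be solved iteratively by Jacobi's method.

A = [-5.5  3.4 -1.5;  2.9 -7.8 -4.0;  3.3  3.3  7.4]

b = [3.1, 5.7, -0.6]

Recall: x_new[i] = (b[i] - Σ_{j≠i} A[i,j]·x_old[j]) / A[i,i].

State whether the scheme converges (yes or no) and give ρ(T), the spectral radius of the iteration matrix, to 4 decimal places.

Split A = D + L + U, D = diag(-5.5, -7.8, 7.4).
Jacobi T = -D⁻¹(L+U): T[0,2] = -(-1.5)/(-5.5) = -0.2727; T[0,0] = 0.
  T[0,:] = [+0.0000  +0.6182  -0.2727]
  T[1,:] = [+0.3718  +0.0000  -0.5128]
  T[2,:] = [-0.4459  -0.4459  +0.0000]
|roots of det(T-λI)|: 0.8889, 0.4582, 0.4582.
ρ = 0.8889; 0.8889 < 1: convergent.

yes, ρ = 0.8889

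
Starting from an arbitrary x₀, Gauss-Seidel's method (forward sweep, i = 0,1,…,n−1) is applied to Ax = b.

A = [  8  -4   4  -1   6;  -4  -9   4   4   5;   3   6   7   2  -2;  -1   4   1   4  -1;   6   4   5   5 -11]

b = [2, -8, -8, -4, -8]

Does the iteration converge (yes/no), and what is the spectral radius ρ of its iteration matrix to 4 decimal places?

A = D + L + U where D = diag(8, -9, 7, 4, -11).
T_GS = -(D+L)⁻¹U: row 0 first, T[0,2] = -(4)/(8) = -0.5000; later rows by forward substitution.
  T[0,:] = [+0.0000, +0.5000, -0.5000, +0.1250, -0.7500]
  T[1,:] = [+0.0000, -0.2222, +0.6667, +0.3889, +0.8889]
  T[2,:] = [+0.0000, -0.0238, -0.3571, -0.6726, -0.1548]
  T[3,:] = [+0.0000, +0.3532, -0.7024, -0.1895, -0.7877]
  T[4,:] = [+0.0000, +0.3416, -0.5119, -0.1823, -0.5142]
eigenvalue magnitudes: 1.6142, 0.2517, 0.1910, 0.1116, 0.0000.
ρ(T) = max|λ| = 1.6142; 1.6142 > 1 ⇒ diverges.

no, ρ = 1.6142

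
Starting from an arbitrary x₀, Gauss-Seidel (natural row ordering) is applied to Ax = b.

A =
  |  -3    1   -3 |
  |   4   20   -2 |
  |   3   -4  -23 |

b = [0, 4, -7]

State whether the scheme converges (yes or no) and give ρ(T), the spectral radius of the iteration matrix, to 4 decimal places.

Split A = D + L + U, D = diag(-3, 20, -23).
GS T = -(D+L)⁻¹U: row 0 first, T[0,2] = -(-3)/(-3) = -1.0000; later rows by forward substitution.
  T[0,:] = [+0.0000, +0.3333, -1.0000]
  T[1,:] = [+0.0000, -0.0667, +0.3000]
  T[2,:] = [+0.0000, +0.0551, -0.1826]
|eigenvalues of T|: 0.2656, 0.0164, 0.0000.
spectral radius ρ = 0.2656; 0.2656 < 1: convergent.

yes, ρ = 0.2656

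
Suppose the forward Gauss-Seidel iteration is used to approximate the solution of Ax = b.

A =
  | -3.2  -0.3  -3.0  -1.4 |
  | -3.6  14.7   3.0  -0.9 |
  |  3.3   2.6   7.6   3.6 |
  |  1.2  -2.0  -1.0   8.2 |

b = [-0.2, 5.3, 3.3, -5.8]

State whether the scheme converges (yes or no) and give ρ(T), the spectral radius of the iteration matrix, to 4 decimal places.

yes, ρ = 0.4579

A = D + L + U where D = diag(-3.2, 14.7, 7.6, 8.2).
GS T = -(D+L)⁻¹U: row 0 first, T[0,3] = -(-1.4)/(-3.2) = -0.4375; later rows by forward substitution.
  T[0,:] = [+0.0000  -0.0937  -0.9375  -0.4375]
  T[1,:] = [+0.0000  -0.0230  -0.4337  -0.0459]
  T[2,:] = [+0.0000  +0.0486  +0.5554  -0.2680]
  T[3,:] = [+0.0000  +0.0140  +0.0992  +0.0201]
|eigenvalues of T|: 0.4579, 0.0538, 0.0538, 0.0000.
ρ = 0.4579; 0.4579 < 1, so it converges for any x₀.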